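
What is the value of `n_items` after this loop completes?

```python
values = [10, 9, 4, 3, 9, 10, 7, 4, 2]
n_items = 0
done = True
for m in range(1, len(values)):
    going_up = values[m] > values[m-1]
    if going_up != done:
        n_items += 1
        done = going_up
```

Count direction changes in [10, 9, 4, 3, 9, 10, 7, 4, 2]
`n_items` takes the values: 0 → 1 → 2 → 3

Answer: 3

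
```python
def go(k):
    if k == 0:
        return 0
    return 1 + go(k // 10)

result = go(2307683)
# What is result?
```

Count of digits of 2307683: 7

Answer: 7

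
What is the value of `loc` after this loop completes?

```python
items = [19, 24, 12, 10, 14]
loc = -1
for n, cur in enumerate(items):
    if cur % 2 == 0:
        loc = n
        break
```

First even number index in [19, 24, 12, 10, 14]
`loc` takes the values: -1 → 1

Answer: 1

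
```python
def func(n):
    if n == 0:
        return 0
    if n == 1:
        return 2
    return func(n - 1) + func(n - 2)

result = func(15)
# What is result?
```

Build up from base cases: func(0)=0, func(1)=2, func(2)=2, func(3)=4, func(4)=6, func(5)=10, func(6)=16, ..., func(15)=1220

Answer: 1220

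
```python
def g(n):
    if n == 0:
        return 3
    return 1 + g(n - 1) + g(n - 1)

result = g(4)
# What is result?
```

g(n) = 1 + 2·g(n-1), g(0)=3. Closed form: (3+1)·2^4 - 1 = 63.

Answer: 63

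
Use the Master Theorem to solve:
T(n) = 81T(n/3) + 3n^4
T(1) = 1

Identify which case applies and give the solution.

a=81, b=3, f(n)=3n^4. log_3(81) = 4. Since c=4 = 4, Case 2 applies: T(n) = Θ(n^log_b(a) · log n) = O(n^4 log n).

Answer: O(n^4 log n) - Case 2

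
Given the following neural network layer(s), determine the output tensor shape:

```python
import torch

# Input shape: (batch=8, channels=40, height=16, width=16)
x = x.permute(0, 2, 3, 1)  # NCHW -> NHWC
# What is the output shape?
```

Input: (8, 40, 16, 16) -> Output: (8, 16, 16, 40)

Answer: (8, 16, 16, 40)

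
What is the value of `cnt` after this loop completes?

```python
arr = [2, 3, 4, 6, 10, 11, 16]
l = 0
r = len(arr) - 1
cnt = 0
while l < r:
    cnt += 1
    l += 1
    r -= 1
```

Iterations until pointers meet (list length 7)
`cnt` takes the values: 0 → 1 → 2 → 3

Answer: 3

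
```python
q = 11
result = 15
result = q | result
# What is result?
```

Trace:
`q = 11` → q = 11
`result = 15` → result = 15
`result = q | result` → result = 15
So result = 15

Answer: 15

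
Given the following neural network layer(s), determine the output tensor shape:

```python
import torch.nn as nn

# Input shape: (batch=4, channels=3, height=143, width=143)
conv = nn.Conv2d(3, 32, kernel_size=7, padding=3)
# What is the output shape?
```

Input: (4, 3, 143, 143) -> Output: (4, 32, 143, 143)

Answer: (4, 32, 143, 143)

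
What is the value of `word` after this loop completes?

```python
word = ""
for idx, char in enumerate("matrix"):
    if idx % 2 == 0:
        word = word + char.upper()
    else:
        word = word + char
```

Uppercase even positions in 'matrix'
`word` takes the values: "" → "M" → "Ma" → "MaT" → "MaTr" → "MaTrI" → "MaTrIx"

Answer: "MaTrIx"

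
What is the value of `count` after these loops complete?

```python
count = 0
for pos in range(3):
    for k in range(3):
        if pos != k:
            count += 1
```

3² - 3 (exclude diagonal)
`count` takes the values: 0 → 1 → 2 → 3 → 4 → 5 → 6

Answer: 6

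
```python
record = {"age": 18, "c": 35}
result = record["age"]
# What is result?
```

Trace:
`record = {"age": 18, "c": 35}` → record = {'age': 18, 'c': 35}
`result = record["age"]` → result = 18
So result = 18

Answer: 18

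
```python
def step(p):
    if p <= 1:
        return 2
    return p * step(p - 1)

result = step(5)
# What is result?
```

step(5) = 5 * 4 * 3 * 2 * 2 = 240

Answer: 240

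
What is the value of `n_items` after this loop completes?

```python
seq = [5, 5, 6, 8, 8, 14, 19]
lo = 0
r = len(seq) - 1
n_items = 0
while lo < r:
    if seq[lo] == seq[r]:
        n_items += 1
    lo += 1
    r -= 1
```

Count matching pairs from ends
`n_items` takes the values: 0

Answer: 0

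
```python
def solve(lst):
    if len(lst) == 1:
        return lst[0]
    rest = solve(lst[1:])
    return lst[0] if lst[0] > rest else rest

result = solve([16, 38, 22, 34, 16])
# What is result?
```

Recursive max over [16, 38, 22, 34, 16] = 38

Answer: 38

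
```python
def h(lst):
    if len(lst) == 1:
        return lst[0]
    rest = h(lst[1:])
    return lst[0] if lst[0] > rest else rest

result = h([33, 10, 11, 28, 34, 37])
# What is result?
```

Recursive max over [33, 10, 11, 28, 34, 37] = 37

Answer: 37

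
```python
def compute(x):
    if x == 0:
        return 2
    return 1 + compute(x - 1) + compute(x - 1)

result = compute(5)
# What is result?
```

compute(x) = 1 + 2·compute(x-1), compute(0)=2. Closed form: (2+1)·2^5 - 1 = 95.

Answer: 95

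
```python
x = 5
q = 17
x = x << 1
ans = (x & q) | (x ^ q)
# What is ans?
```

Trace:
`x = 5` → x = 5
`q = 17` → q = 17
`x = x << 1` → x = 10
`ans = (x & q) | (x ^ q)` → ans = 27
So ans = 27

Answer: 27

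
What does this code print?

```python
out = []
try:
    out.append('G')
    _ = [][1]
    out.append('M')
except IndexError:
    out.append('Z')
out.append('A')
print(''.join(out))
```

Execution trace: 'G' (try body) → 'Z' (except IndexError) → 'A' (after the try/except). Output: GZA

Answer: GZA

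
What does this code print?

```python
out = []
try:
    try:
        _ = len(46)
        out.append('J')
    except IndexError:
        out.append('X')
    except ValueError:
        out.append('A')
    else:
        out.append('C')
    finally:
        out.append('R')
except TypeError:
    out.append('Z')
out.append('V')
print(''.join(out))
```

Execution trace: 'R' (finally) → 'Z' (outer except TypeError) → 'V' (after the try/except). Output: RZV

Answer: RZV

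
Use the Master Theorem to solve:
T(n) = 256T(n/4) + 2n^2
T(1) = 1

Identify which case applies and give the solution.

a=256, b=4, f(n)=2n^2. log_4(256) = 4. Since c=2 < 4, Case 1 applies: T(n) = Θ(n^log_b(a)) = O(n^4).

Answer: O(n^4) - Case 1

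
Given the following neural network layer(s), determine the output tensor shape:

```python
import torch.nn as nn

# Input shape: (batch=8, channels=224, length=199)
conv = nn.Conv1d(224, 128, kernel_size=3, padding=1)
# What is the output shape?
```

Input: (8, 224, 199) -> Output: (8, 128, 199)

Answer: (8, 128, 199)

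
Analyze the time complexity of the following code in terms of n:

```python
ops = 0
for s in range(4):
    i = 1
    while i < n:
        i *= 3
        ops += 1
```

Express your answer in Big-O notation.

Each loop level contributes: 1 × log n. Multiplying the contributions gives O(log n).

Answer: O(log n)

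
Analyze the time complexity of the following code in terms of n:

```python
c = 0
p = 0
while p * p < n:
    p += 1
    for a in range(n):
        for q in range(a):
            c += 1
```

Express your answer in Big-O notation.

Each loop level contributes: √n × n × n. Multiplying the contributions gives O(n^2√n).

Answer: O(n^2√n)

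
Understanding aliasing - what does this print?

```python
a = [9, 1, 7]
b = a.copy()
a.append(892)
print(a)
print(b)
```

Key concept: list.copy() creates independent copy.
Step by step:
`a = [9, 1, 7]` → a = [9, 1, 7]
`b = a.copy()` → b = [9, 1, 7]
`a.append(892)` → a = [9, 1, 7, 892]
`print(a)` → prints [9, 1, 7, 892]
`print(b)` → prints [9, 1, 7]

Answer:
[9, 1, 7, 892]
[9, 1, 7]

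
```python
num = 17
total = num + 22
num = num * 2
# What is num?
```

Trace:
`num = 17` → num = 17
`total = num + 22` → total = 39
`num = num * 2` → num = 34
So num = 34

Answer: 34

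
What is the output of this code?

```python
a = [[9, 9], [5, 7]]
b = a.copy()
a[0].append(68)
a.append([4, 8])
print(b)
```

Key concept: shallow copy with nested lists.
Step by step:
`a = [[9, 9], [5, 7]]` → a = [[9, 9], [5, 7]]
`b = a.copy()` → b = [[9, 9], [5, 7]]
`a[0].append(68)` → a = [[9, 9, 68], [5, 7]]; b = [[9, 9, 68], [5, 7]]
`a.append([4, 8])` → a = [[9, 9, 68], [5, 7], [4, 8]]
`print(b)` → prints [[9, 9, 68], [5, 7]]

Answer: [[9, 9, 68], [5, 7]]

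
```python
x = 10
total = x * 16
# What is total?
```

Trace:
`x = 10` → x = 10
`total = x * 16` → total = 160
So total = 160

Answer: 160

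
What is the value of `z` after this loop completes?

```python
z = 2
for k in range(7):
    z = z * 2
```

Multiply by 2, 7 times: 2 * 2^7 = 256
`z` takes the values: 2 → 4 → 8 → 16 → 32 → 64 → 128 → 256

Answer: 256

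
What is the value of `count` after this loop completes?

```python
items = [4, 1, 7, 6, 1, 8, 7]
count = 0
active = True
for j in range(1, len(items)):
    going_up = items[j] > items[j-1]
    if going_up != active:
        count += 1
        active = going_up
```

Count direction changes in [4, 1, 7, 6, 1, 8, 7]
`count` takes the values: 0 → 1 → 2 → 3 → 4 → 5

Answer: 5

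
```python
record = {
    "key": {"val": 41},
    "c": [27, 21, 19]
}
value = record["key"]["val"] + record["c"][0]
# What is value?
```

Trace:
`record = { ...` → record = {'key': {'val': 41}, 'c': [27, 21, 19]}
`value = record["key"]["val"] + record["c"][0]` → value = 68
So value = 68

Answer: 68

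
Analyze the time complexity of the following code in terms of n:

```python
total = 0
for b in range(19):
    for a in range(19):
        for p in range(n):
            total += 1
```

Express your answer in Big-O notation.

Each loop level contributes: 1 × 1 × n. Multiplying the contributions gives O(n).

Answer: O(n)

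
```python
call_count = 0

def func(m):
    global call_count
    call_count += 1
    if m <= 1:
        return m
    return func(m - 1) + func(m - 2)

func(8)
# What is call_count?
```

Calls(m) = 1 + Calls(m-1) + Calls(m-2); Calls(0)=Calls(1)=1. For m=8 this gives 67.

Answer: 67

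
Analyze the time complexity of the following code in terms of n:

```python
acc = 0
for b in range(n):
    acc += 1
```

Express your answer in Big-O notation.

Each loop level contributes: n. Multiplying the contributions gives O(n).

Answer: O(n)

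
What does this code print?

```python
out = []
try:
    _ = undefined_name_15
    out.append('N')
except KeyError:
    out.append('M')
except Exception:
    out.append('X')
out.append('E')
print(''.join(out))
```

Execution trace: 'X' (except Exception) → 'E' (after the try/except). Output: XE

Answer: XE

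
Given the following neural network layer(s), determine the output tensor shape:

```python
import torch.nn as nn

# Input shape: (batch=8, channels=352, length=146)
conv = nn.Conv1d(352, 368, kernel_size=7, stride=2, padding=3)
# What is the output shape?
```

Input: (8, 352, 146) -> Output: (8, 368, 73)

Answer: (8, 368, 73)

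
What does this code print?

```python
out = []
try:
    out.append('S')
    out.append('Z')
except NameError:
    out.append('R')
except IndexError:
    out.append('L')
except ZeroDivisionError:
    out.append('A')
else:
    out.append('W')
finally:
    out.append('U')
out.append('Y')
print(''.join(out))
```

Execution trace: 'S' (try body) → 'Z' (try body, no exception) → 'W' (else) → 'U' (finally) → 'Y' (after the try/except). Output: SZWUY

Answer: SZWUY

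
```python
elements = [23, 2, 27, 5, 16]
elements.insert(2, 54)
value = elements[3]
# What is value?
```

Trace:
`elements = [23, 2, 27, 5, 16]` → elements = [23, 2, 27, 5, 16]
`elements.insert(2, 54)` → elements = [23, 2, 54, 27, 5, 16]
`value = elements[3]` → value = 27
So value = 27

Answer: 27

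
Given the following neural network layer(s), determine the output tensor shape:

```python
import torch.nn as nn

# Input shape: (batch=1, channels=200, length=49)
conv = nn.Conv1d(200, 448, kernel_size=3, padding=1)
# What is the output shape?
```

Input: (1, 200, 49) -> Output: (1, 448, 49)

Answer: (1, 448, 49)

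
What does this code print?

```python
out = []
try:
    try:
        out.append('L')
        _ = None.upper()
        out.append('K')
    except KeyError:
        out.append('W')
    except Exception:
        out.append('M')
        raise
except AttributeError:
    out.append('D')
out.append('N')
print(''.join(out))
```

Execution trace: 'L' (inner try body) → 'M' (inner except Exception) → 'D' (outer except AttributeError) → 'N' (after the try/except). Output: LMDN

Answer: LMDN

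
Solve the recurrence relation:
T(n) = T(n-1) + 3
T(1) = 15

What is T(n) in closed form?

Unrolling: T(n) = T(1) + 3·(n-1) = 15 + 3(n-1) = 3n + 12.

Answer: T(n) = 3n + 12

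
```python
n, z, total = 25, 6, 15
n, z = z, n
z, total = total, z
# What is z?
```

Trace:
`n, z, total = 25, 6, 15` → n = 25; z = 6; total = 15
`n, z = z, n` → n = 6; z = 25
`z, total = total, z` → z = 15; total = 25
So z = 15

Answer: 15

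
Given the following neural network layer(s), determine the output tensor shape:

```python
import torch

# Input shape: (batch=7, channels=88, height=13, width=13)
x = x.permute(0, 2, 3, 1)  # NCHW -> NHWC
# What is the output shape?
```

Input: (7, 88, 13, 13) -> Output: (7, 13, 13, 88)

Answer: (7, 13, 13, 88)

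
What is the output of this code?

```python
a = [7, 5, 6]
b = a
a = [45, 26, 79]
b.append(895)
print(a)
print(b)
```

Key concept: rebinding vs mutation: a is rebound to a new list, b still points at the original.
Step by step:
`a = [7, 5, 6]` → a = [7, 5, 6]
`b = a` → b = [7, 5, 6] (same object as a)
`a = [45, 26, 79]` → a = [45, 26, 79]
`b.append(895)` → b = [7, 5, 6, 895]
`print(a)` → prints [45, 26, 79]
`print(b)` → prints [7, 5, 6, 895]

Answer:
[45, 26, 79]
[7, 5, 6, 895]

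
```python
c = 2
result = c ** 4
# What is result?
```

Trace:
`c = 2` → c = 2
`result = c ** 4` → result = 16
So result = 16

Answer: 16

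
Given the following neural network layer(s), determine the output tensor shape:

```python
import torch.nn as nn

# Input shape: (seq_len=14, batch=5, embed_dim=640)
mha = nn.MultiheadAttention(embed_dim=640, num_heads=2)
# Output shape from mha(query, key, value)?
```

Input: (14, 5, 640) -> Output: (14, 5, 640)

Answer: (14, 5, 640)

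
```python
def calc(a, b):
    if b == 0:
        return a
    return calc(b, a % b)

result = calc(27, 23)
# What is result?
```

calc(27, 23) -> calc(23, 4) -> calc(4, 3) -> calc(3, 1) -> calc(1, 0) -> 1

Answer: 1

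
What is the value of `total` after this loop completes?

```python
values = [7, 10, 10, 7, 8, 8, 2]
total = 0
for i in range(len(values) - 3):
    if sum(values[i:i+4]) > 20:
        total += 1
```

Count windows with sum > 20
`total` takes the values: 0 → 1 → 2 → 3 → 4

Answer: 4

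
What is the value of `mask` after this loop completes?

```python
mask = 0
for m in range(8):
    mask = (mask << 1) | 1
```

Build 8 consecutive 1-bits: 0b11111111
`mask` takes the values: 0 → 1 → 3 → 7 → 15 → 31 → 63 → 127 → 255

Answer: 255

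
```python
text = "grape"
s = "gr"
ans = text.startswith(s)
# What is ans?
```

Trace:
`text = "grape"` → text = 'grape'
`s = "gr"` → s = 'gr'
`ans = text.startswith(s)` → ans = True
So ans = True

Answer: True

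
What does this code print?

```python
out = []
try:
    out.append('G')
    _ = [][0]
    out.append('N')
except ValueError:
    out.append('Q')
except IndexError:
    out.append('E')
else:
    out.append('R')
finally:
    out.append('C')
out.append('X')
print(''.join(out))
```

Execution trace: 'G' (try body) → 'E' (except IndexError) → 'C' (finally) → 'X' (after the try/except). Output: GECX

Answer: GECX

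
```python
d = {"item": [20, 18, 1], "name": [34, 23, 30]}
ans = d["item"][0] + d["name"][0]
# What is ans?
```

Trace:
`d = {"item": [20, 18, 1], "name": [34, 23, 30]}` → d = {'item': [20, 18, 1], 'name': [34, 23, 30]}
`ans = d["item"][0] + d["name"][0]` → ans = 54
So ans = 54

Answer: 54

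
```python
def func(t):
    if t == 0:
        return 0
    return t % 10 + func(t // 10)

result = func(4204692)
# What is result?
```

Sum of digits of 4204692: 2 + 9 + 6 + 4 + 0 + 2 + 4 = 27

Answer: 27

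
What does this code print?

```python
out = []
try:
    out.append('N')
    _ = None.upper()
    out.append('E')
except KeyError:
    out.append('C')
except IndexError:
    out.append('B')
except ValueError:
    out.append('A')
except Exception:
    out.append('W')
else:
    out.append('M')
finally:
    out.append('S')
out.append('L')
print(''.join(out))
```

Execution trace: 'N' (try body) → 'W' (except Exception) → 'S' (finally) → 'L' (after the try/except). Output: NWSL

Answer: NWSL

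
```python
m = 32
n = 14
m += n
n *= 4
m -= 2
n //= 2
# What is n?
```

Trace:
`m = 32` → m = 32
`n = 14` → n = 14
`m += n` → m = 46
`n *= 4` → n = 56
`m -= 2` → m = 44
`n //= 2` → n = 28
So n = 28

Answer: 28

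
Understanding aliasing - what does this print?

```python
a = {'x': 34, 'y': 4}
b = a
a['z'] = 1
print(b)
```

Key concept: dict aliasing.
Step by step:
`a = {'x': 34, 'y': 4}` → a = {'x': 34, 'y': 4}
`b = a` → b = {'x': 34, 'y': 4} (same object as a)
`a['z'] = 1` → a = {'x': 34, 'y': 4, 'z': 1} (same object as b); b = {'x': 34, 'y': 4, 'z': 1} (same object as a)
`print(b)` → prints {'x': 34, 'y': 4, 'z': 1}

Answer: {'x': 34, 'y': 4, 'z': 1}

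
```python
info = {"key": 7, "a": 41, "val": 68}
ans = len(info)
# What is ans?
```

Trace:
`info = {"key": 7, "a": 41, "val": 68}` → info = {'key': 7, 'a': 41, 'val': 68}
`ans = len(info)` → ans = 3
So ans = 3

Answer: 3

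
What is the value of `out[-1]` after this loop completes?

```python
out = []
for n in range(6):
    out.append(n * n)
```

Last element of squares 0 to 5
`out` takes the values: [] → [0] → [0, 1] → [0, 1, 4] → [0, 1, 4, 9] → [0, 1, 4, 9, 16] → [0, 1, 4, 9, 16, 25]
So `out[-1]` = 25

Answer: 25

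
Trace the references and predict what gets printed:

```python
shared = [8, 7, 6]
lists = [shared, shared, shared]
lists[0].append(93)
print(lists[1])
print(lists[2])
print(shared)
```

Key concept: list of same reference.
Step by step:
`shared = [8, 7, 6]` → shared = [8, 7, 6]
`lists = [shared, shared, shared]` → lists = [[8, 7, 6], [8, 7, 6], [8, 7, 6]]
`lists[0].append(93)` → shared = [8, 7, 6, 93]; lists = [[8, 7, 6, 93], [8, 7, 6, 93], [8, 7, 6, 93]]
`print(lists[1])` → prints [8, 7, 6, 93]
`print(lists[2])` → prints [8, 7, 6, 93]
`print(shared)` → prints [8, 7, 6, 93]

Answer:
[8, 7, 6, 93]
[8, 7, 6, 93]
[8, 7, 6, 93]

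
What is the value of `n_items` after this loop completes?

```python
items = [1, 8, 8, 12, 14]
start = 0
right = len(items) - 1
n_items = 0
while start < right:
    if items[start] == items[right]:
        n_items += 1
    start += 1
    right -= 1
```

Count matching pairs from ends
`n_items` takes the values: 0

Answer: 0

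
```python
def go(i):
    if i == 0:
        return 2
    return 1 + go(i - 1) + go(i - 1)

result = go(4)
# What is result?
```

go(i) = 1 + 2·go(i-1), go(0)=2. Closed form: (2+1)·2^4 - 1 = 47.

Answer: 47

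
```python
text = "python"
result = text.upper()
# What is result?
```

Trace:
`text = "python"` → text = 'python'
`result = text.upper()` → result = 'PYTHON'
So result = 'PYTHON'

Answer: 'PYTHON'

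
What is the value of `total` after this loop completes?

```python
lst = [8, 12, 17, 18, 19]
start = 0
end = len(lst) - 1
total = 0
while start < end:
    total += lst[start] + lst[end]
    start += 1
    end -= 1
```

Sum of pairs from ends
`total` takes the values: 0 → 27 → 57

Answer: 57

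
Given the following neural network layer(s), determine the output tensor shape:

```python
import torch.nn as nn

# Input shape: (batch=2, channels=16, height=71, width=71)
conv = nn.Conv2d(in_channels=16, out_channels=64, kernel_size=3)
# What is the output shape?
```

Input: (2, 16, 71, 71) -> Output: (2, 64, 69, 69)

Answer: (2, 64, 69, 69)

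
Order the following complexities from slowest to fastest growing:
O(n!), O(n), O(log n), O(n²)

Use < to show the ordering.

Ordered by growth rate: O(log n) < O(n) < O(n²) < O(n!)

Answer: O(log n) < O(n) < O(n²) < O(n!)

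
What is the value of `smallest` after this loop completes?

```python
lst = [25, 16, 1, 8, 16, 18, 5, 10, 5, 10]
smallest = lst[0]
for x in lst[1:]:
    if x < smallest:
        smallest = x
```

Minimum of [25, 16, 1, 8, 16, 18, 5, 10, 5, 10]
`smallest` takes the values: 25 → 16 → 1

Answer: 1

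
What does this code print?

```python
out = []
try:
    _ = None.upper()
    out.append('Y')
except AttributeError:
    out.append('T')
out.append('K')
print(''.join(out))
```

Execution trace: 'T' (except AttributeError) → 'K' (after the try/except). Output: TK

Answer: TK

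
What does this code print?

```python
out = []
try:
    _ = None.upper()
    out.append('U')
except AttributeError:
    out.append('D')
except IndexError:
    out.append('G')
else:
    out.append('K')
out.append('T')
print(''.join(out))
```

Execution trace: 'D' (except AttributeError) → 'T' (after the try/except). Output: DT

Answer: DT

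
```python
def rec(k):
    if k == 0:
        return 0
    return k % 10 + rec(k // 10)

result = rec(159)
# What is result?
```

Sum of digits of 159: 9 + 5 + 1 = 15

Answer: 15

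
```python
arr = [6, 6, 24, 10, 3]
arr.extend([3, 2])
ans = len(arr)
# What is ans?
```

Trace:
`arr = [6, 6, 24, 10, 3]` → arr = [6, 6, 24, 10, 3]
`arr.extend([3, 2])` → arr = [6, 6, 24, 10, 3, 3, 2]
`ans = len(arr)` → ans = 7
So ans = 7

Answer: 7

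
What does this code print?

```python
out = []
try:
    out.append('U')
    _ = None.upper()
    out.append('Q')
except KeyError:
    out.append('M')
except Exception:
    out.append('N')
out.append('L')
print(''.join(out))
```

Execution trace: 'U' (try body) → 'N' (except Exception) → 'L' (after the try/except). Output: UNL

Answer: UNL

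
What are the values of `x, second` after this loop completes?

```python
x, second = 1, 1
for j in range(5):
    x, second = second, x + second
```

Fibonacci: after 5 iterations
`x, second` takes the values: (1, 1) → (1, 2) → (2, 3) → (3, 5) → (5, 8) → (8, 13)

Answer: 8, 13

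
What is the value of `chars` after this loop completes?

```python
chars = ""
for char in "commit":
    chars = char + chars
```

Reverse 'commit'
`chars` takes the values: "" → "c" → "oc" → "moc" → "mmoc" → "immoc" → "timmoc"

Answer: "timmoc"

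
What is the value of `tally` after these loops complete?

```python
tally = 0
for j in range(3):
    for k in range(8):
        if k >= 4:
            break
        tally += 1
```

Inner breaks at 4, outer runs 3 times
`tally` takes the values: 0 → 1 → 2 → 3 → 4 → 5 → 6 → 7 → 8 → 9 → 10 → 11 → 12

Answer: 12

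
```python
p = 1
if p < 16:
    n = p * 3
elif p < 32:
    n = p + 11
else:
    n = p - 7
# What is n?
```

Trace:
`p = 1` → p = 1
`if p < 16: ...` → p < 16 is True → n = 3
So n = 3

Answer: 3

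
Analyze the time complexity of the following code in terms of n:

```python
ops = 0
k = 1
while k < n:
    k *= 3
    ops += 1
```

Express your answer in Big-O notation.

Each loop level contributes: log n. Multiplying the contributions gives O(log n).

Answer: O(log n)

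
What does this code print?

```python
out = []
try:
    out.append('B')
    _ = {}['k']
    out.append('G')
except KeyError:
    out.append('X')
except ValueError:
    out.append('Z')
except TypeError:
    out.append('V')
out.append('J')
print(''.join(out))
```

Execution trace: 'B' (try body) → 'X' (except KeyError) → 'J' (after the try/except). Output: BXJ

Answer: BXJ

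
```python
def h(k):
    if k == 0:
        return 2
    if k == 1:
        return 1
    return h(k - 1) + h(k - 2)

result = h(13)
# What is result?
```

Build up from base cases: h(0)=2, h(1)=1, h(2)=3, h(3)=4, h(4)=7, h(5)=11, h(6)=18, ..., h(13)=521

Answer: 521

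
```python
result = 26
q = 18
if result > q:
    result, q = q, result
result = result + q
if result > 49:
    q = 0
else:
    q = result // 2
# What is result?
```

Trace:
`result = 26` → result = 26
`q = 18` → q = 18
`if result > q: ...` → result > q is True → result = 18; q = 26
`result = result + q` → result = 44
`if result > 49: ...` → result > 49 is False, take else branch → q = 22
So result = 44

Answer: 44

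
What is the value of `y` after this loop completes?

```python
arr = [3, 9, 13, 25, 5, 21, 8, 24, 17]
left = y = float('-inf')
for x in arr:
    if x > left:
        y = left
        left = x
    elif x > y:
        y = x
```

Second largest (with repeats) in [3, 9, 13, 25, 5, 21, 8, 24, 17]
`y` takes the values: -inf → 3 → 9 → 13 → 21 → 24

Answer: 24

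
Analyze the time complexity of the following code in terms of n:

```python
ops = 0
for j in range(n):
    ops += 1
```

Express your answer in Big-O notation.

Each loop level contributes: n. Multiplying the contributions gives O(n).

Answer: O(n)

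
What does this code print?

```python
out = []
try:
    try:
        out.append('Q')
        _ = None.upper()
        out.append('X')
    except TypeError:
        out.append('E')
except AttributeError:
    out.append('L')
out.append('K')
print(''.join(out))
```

Execution trace: 'Q' (try body) → 'L' (outer except AttributeError) → 'K' (after the try/except). Output: QLK

Answer: QLK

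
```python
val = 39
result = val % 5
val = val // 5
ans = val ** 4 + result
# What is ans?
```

Trace:
`val = 39` → val = 39
`result = val % 5` → result = 4
`val = val // 5` → val = 7
`ans = val ** 4 + result` → ans = 2405
So ans = 2405

Answer: 2405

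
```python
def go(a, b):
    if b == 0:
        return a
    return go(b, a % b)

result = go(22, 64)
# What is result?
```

go(22, 64) -> go(64, 22) -> go(22, 20) -> go(20, 2) -> go(2, 0) -> 2

Answer: 2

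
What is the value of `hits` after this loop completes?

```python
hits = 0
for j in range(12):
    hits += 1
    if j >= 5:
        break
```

Loop breaks when j reaches 5, hits is 6
`hits` takes the values: 0 → 1 → 2 → 3 → 4 → 5 → 6

Answer: 6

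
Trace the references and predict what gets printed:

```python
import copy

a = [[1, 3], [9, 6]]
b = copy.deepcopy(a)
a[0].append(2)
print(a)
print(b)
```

Key concept: deep copy is fully independent.
Step by step:
`a = [[1, 3], [9, 6]]` → a = [[1, 3], [9, 6]]
`b = copy.deepcopy(a)` → b = [[1, 3], [9, 6]]
`a[0].append(2)` → a = [[1, 3, 2], [9, 6]]
`print(a)` → prints [[1, 3, 2], [9, 6]]
`print(b)` → prints [[1, 3], [9, 6]]

Answer:
[[1, 3, 2], [9, 6]]
[[1, 3], [9, 6]]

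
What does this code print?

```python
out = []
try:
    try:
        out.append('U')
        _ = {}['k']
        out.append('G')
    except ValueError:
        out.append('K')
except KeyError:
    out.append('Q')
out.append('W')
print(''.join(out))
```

Execution trace: 'U' (try body) → 'Q' (outer except KeyError) → 'W' (after the try/except). Output: UQW

Answer: UQW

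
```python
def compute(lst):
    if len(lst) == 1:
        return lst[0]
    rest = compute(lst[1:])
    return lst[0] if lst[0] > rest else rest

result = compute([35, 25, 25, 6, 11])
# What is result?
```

Recursive max over [35, 25, 25, 6, 11] = 35

Answer: 35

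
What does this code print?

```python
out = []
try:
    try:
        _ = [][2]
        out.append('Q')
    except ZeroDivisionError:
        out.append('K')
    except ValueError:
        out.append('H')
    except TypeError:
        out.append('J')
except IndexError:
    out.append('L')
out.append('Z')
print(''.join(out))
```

Execution trace: 'L' (outer except IndexError) → 'Z' (after the try/except). Output: LZ

Answer: LZ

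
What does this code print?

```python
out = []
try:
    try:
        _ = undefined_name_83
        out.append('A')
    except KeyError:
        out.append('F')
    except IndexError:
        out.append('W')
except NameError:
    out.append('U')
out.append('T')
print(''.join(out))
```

Execution trace: 'U' (outer except NameError) → 'T' (after the try/except). Output: UT

Answer: UT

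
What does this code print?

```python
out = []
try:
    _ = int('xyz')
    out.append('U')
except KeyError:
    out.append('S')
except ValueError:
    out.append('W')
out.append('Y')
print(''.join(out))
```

Execution trace: 'W' (except ValueError) → 'Y' (after the try/except). Output: WY

Answer: WY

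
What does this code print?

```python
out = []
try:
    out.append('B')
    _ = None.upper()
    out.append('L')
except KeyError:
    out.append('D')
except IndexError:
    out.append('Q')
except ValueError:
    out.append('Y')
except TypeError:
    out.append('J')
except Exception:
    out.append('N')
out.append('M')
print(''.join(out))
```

Execution trace: 'B' (try body) → 'N' (except Exception) → 'M' (after the try/except). Output: BNM

Answer: BNM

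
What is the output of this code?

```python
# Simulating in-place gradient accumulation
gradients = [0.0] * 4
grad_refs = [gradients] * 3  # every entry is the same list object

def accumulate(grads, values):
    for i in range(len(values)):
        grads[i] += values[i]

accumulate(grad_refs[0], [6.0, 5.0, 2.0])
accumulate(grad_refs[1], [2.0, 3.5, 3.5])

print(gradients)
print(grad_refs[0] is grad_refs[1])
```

Key concept: gradient accumulation aliasing.
Step by step:
`gradients = [0.0] * 4` → gradients = [0.0, 0.0, 0.0, 0.0]
`grad_refs = [gradients] * 3` → grad_refs = [[0.0, 0.0, 0.0, 0.0], [0.0, 0.0, 0.0, 0.0], [0.0, 0.0, 0.0, 0.0]]
`accumulate(grad_refs[0], [6.0, 5.0, 2.0])` → gradients = [6.0, 5.0, 2.0, 0.0]; grad_refs = [[6.0, 5.0, 2.0, 0.0], [6.0, 5.0, 2.0, 0.0], [6.0, 5.0, 2.0, 0.0]]
`accumulate(grad_refs[1], [2.0, 3.5, 3.5])` → gradients = [8.0, 8.5, 5.5, 0.0]; grad_refs = [[8.0, 8.5, 5.5, 0.0], [8.0, 8.5, 5.5, 0.0], [8.0, 8.5, 5.5, 0.0]]
`print(gradients)` → prints [8.0, 8.5, 5.5, 0.0]
`print(grad_refs[0] is grad_refs[1])` → prints True

Answer:
[8.0, 8.5, 5.5, 0.0]
True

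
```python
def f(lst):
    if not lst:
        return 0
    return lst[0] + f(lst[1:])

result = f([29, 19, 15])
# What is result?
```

29 + 19 + 15 + 0 = 63

Answer: 63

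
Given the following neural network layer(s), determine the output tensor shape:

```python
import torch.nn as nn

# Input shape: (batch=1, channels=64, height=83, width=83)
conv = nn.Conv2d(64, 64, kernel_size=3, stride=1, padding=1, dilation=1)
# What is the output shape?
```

Input: (1, 64, 83, 83) -> Output: (1, 64, 83, 83)

Answer: (1, 64, 83, 83)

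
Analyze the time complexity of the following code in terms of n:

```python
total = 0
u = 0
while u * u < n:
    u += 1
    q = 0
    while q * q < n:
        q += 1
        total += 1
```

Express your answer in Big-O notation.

Each loop level contributes: √n × √n. Multiplying the contributions gives O(n).

Answer: O(n)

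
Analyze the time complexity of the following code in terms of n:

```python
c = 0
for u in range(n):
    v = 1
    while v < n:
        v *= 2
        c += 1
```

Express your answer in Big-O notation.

Each loop level contributes: n × log n. Multiplying the contributions gives O(n log n).

Answer: O(n log n)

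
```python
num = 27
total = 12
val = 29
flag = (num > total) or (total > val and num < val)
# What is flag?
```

Trace:
`num = 27` → num = 27
`total = 12` → total = 12
`val = 29` → val = 29
`flag = (num > total) or (total > val and num < val)` → flag = True
So flag = True

Answer: True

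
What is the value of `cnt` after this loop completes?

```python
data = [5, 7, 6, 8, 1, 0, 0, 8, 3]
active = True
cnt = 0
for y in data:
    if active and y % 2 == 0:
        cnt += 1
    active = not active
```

Count even values at even positions
`cnt` takes the values: 0 → 1 → 2

Answer: 2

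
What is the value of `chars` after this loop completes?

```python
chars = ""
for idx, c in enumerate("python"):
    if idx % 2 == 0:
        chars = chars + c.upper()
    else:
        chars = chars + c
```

Uppercase even positions in 'python'
`chars` takes the values: "" → "P" → "Py" → "PyT" → "PyTh" → "PyThO" → "PyThOn"

Answer: "PyThOn"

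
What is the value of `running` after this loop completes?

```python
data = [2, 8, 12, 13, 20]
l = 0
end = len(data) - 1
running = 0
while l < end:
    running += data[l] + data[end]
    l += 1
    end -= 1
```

Sum of pairs from ends
`running` takes the values: 0 → 22 → 43

Answer: 43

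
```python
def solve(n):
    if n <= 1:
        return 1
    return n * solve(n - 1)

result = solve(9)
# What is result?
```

solve(9) = 9 * 8 * 7 * 6 * 5 * 4 * 3 * 2 * 1 = 362880

Answer: 362880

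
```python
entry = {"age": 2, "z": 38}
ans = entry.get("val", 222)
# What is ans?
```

Trace:
`entry = {"age": 2, "z": 38}` → entry = {'age': 2, 'z': 38}
`ans = entry.get("val", 222)` → ans = 222
So ans = 222

Answer: 222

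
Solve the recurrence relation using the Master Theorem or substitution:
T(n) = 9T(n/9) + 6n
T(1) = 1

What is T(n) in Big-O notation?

By Master Theorem: a=9, b=9, f(n)=6n. Since log_9(9) = 1 and f(n) = Θ(n^1), Case 2 applies. T(n) = O(n log n).

Answer: O(n log n)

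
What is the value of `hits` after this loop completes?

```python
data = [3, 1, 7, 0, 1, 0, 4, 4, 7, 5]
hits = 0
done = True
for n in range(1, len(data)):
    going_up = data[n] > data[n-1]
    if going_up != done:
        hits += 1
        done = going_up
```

Count direction changes in [3, 1, 7, 0, 1, 0, 4, 4, 7, 5]
`hits` takes the values: 0 → 1 → 2 → 3 → 4 → 5 → 6 → 7 → 8 → 9

Answer: 9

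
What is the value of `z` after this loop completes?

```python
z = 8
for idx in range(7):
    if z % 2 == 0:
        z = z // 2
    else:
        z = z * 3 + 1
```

Collatz-style transformation from 8
`z` takes the values: 8 → 4 → 2 → 1 → 4 → 2 → 1 → 4

Answer: 4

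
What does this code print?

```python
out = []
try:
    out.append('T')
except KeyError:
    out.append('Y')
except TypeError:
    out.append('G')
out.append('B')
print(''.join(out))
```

Execution trace: 'T' (try body, no exception) → 'B' (after the try/except). Output: TB

Answer: TB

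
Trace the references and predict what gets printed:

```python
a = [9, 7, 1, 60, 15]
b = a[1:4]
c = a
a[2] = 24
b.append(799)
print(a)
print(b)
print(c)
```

Key concept: slice vs alias.
Step by step:
`a = [9, 7, 1, 60, 15]` → a = [9, 7, 1, 60, 15]
`b = a[1:4]` → b = [7, 1, 60]
`c = a` → c = [9, 7, 1, 60, 15] (same object as a)
`a[2] = 24` → a = [9, 7, 24, 60, 15] (same object as c); c = [9, 7, 24, 60, 15] (same object as a)
`b.append(799)` → b = [7, 1, 60, 799]
`print(a)` → prints [9, 7, 24, 60, 15]
`print(b)` → prints [7, 1, 60, 799]
`print(c)` → prints [9, 7, 24, 60, 15]

Answer:
[9, 7, 24, 60, 15]
[7, 1, 60, 799]
[9, 7, 24, 60, 15]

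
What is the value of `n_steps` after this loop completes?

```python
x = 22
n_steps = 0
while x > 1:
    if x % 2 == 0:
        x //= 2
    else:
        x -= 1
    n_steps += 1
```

Steps to reduce 22 to 1
`n_steps` takes the values: 0 → 1 → 2 → 3 → 4 → 5 → 6

Answer: 6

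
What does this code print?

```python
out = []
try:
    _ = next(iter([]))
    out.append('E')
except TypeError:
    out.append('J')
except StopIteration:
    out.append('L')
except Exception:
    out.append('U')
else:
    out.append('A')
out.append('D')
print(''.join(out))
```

Execution trace: 'L' (except StopIteration) → 'D' (after the try/except). Output: LD

Answer: LD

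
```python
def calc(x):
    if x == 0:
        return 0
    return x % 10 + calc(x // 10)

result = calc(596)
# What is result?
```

Sum of digits of 596: 6 + 9 + 5 = 20

Answer: 20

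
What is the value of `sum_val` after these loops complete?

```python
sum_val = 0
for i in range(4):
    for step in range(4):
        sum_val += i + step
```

Sum of all i+step for i,step in 4x4
`sum_val` takes the values: 0 → 1 → 3 → 6 → 7 → 9 → 12 → 16 → 18 → 21 → 25 → 30 → 33 → 37 → 42 → 48

Answer: 48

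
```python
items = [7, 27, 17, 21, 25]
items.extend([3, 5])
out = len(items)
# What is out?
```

Trace:
`items = [7, 27, 17, 21, 25]` → items = [7, 27, 17, 21, 25]
`items.extend([3, 5])` → items = [7, 27, 17, 21, 25, 3, 5]
`out = len(items)` → out = 7
So out = 7

Answer: 7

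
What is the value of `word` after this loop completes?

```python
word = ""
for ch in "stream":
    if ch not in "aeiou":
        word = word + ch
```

Remove vowels from 'stream'
`word` takes the values: "" → "s" → "st" → "str" → "strm"

Answer: "strm"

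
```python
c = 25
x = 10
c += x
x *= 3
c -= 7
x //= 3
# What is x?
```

Trace:
`c = 25` → c = 25
`x = 10` → x = 10
`c += x` → c = 35
`x *= 3` → x = 30
`c -= 7` → c = 28
`x //= 3` → x = 10
So x = 10

Answer: 10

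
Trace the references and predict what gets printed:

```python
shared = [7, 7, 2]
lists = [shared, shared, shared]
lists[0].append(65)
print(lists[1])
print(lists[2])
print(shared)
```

Key concept: list of same reference.
Step by step:
`shared = [7, 7, 2]` → shared = [7, 7, 2]
`lists = [shared, shared, shared]` → lists = [[7, 7, 2], [7, 7, 2], [7, 7, 2]]
`lists[0].append(65)` → shared = [7, 7, 2, 65]; lists = [[7, 7, 2, 65], [7, 7, 2, 65], [7, 7, 2, 65]]
`print(lists[1])` → prints [7, 7, 2, 65]
`print(lists[2])` → prints [7, 7, 2, 65]
`print(shared)` → prints [7, 7, 2, 65]

Answer:
[7, 7, 2, 65]
[7, 7, 2, 65]
[7, 7, 2, 65]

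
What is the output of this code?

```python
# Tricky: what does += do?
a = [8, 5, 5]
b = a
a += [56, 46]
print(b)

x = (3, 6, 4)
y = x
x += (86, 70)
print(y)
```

Key concept: += behavior differs for mutable vs immutable.
Step by step:
`a = [8, 5, 5]` → a = [8, 5, 5]
`b = a` → b = [8, 5, 5] (same object as a)
`a += [56, 46]` → a = [8, 5, 5, 56, 46] (same object as b); b = [8, 5, 5, 56, 46] (same object as a)
`print(b)` → prints [8, 5, 5, 56, 46]
`x = (3, 6, 4)` → x = (3, 6, 4)
`y = x` → y = (3, 6, 4)
`x += (86, 70)` → x = (3, 6, 4, 86, 70)
`print(y)` → prints (3, 6, 4)

Answer:
[8, 5, 5, 56, 46]
(3, 6, 4)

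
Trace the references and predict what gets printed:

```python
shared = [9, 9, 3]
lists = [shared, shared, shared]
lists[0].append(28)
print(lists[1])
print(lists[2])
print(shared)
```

Key concept: list of same reference.
Step by step:
`shared = [9, 9, 3]` → shared = [9, 9, 3]
`lists = [shared, shared, shared]` → lists = [[9, 9, 3], [9, 9, 3], [9, 9, 3]]
`lists[0].append(28)` → shared = [9, 9, 3, 28]; lists = [[9, 9, 3, 28], [9, 9, 3, 28], [9, 9, 3, 28]]
`print(lists[1])` → prints [9, 9, 3, 28]
`print(lists[2])` → prints [9, 9, 3, 28]
`print(shared)` → prints [9, 9, 3, 28]

Answer:
[9, 9, 3, 28]
[9, 9, 3, 28]
[9, 9, 3, 28]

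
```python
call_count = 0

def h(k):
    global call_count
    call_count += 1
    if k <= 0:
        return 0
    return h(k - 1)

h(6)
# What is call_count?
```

Linear recursion stepping by 1: 7 calls from k=6 down to ≤0.

Answer: 7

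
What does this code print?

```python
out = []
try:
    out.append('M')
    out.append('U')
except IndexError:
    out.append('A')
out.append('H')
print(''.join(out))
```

Execution trace: 'M' (try body) → 'U' (try body, no exception) → 'H' (after the try/except). Output: MUH

Answer: MUH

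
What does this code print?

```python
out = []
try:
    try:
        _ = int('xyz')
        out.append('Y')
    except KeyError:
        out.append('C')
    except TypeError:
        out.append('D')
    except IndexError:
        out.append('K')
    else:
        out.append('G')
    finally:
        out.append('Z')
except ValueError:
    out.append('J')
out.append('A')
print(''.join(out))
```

Execution trace: 'Z' (inner finally) → 'J' (outer except ValueError) → 'A' (after the try/except). Output: ZJA

Answer: ZJA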